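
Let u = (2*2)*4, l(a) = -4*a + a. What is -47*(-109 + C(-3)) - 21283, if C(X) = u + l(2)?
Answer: -16630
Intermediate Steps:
l(a) = -3*a
u = 16 (u = 4*4 = 16)
C(X) = 10 (C(X) = 16 - 3*2 = 16 - 6 = 10)
-47*(-109 + C(-3)) - 21283 = -47*(-109 + 10) - 21283 = -47*(-99) - 21283 = 4653 - 21283 = -16630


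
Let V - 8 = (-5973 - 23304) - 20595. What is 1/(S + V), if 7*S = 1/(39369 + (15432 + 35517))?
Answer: -632226/31525317263 ≈ -2.0055e-5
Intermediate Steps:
V = -49864 (V = 8 + ((-5973 - 23304) - 20595) = 8 + (-29277 - 20595) = 8 - 49872 = -49864)
S = 1/632226 (S = 1/(7*(39369 + (15432 + 35517))) = 1/(7*(39369 + 50949)) = (⅐)/90318 = (⅐)*(1/90318) = 1/632226 ≈ 1.5817e-6)
1/(S + V) = 1/(1/632226 - 49864) = 1/(-31525317263/632226) = -632226/31525317263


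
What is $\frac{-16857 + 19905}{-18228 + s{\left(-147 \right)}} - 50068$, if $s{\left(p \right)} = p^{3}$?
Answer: $- \frac{53318265372}{1064917} \approx -50068.0$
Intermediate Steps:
$\frac{-16857 + 19905}{-18228 + s{\left(-147 \right)}} - 50068 = \frac{-16857 + 19905}{-18228 + \left(-147\right)^{3}} - 50068 = \frac{3048}{-18228 - 3176523} - 50068 = \frac{3048}{-3194751} - 50068 = 3048 \left(- \frac{1}{3194751}\right) - 50068 = - \frac{1016}{1064917} - 50068 = - \frac{53318265372}{1064917}$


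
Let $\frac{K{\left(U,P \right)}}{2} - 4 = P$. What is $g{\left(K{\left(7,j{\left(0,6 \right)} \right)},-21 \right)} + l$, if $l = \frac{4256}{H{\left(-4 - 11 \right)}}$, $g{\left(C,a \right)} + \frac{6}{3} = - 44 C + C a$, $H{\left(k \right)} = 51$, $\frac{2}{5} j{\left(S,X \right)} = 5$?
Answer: $- \frac{105241}{51} \approx -2063.5$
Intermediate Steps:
$j{\left(S,X \right)} = \frac{25}{2}$ ($j{\left(S,X \right)} = \frac{5}{2} \cdot 5 = \frac{25}{2}$)
$K{\left(U,P \right)} = 8 + 2 P$
$g{\left(C,a \right)} = -2 - 44 C + C a$ ($g{\left(C,a \right)} = -2 + \left(- 44 C + C a\right) = -2 - 44 C + C a$)
$l = \frac{4256}{51} \approx 83.451$
$g{\left(K{\left(7,j{\left(0,6 \right)} \right)},-21 \right)} + l = \left(-2 - 44 \left(8 + 2 \cdot \frac{25}{2}\right) + \left(8 + 2 \cdot \frac{25}{2}\right) \left(-21\right)\right) + \frac{4256}{51} = \left(-2 - 44 \left(8 + 25\right) + \left(8 + 25\right) \left(-21\right)\right) + \frac{4256}{51} = \left(-2 - 1452 + 33 \left(-21\right)\right) + \frac{4256}{51} = \left(-2 - 1452 - 693\right) + \frac{4256}{51} = -2147 + \frac{4256}{51} = - \frac{105241}{51}$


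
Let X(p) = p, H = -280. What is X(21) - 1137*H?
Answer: 318381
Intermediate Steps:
X(21) - 1137*H = 21 - 1137*(-280) = 21 + 318360 = 318381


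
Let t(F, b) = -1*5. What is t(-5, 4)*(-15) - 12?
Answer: 63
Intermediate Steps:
t(F, b) = -5
t(-5, 4)*(-15) - 12 = -5*(-15) - 12 = 75 - 12 = 63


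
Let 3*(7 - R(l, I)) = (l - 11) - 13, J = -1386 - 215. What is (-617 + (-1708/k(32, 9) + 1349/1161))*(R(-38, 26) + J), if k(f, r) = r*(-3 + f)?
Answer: 98907524480/101007 ≈ 9.7921e+5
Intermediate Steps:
J = -1601
R(l, I) = 15 - l/3 (R(l, I) = 7 - ((l - 11) - 13)/3 = 7 - ((-11 + l) - 13)/3 = 7 - (-24 + l)/3 = 7 + (8 - l/3) = 15 - l/3)
(-617 + (-1708/k(32, 9) + 1349/1161))*(R(-38, 26) + J) = (-617 + (-1708*1/(9*(-3 + 32)) + 1349/1161))*((15 - ⅓*(-38)) - 1601) = (-617 + (-1708/(9*29) + 1349*(1/1161)))*((15 + 38/3) - 1601) = (-617 + (-1708/261 + 1349/1161))*(83/3 - 1601) = (-617 + (-1708*1/261 + 1349/1161))*(-4720/3) = (-617 + (-1708/261 + 1349/1161))*(-4720/3) = (-617 - 181211/33669)*(-4720/3) = -20954984/33669*(-4720/3) = 98907524480/101007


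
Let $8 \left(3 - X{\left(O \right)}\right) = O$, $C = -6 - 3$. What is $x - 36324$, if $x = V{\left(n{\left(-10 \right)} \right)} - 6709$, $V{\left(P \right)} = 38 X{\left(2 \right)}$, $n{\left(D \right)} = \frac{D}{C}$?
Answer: $- \frac{85857}{2} \approx -42929.0$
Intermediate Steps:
$C = -9$
$X{\left(O \right)} = 3 - \frac{O}{8}$
$n{\left(D \right)} = - \frac{D}{9}$ ($n{\left(D \right)} = \frac{D}{-9} = D \left(- \frac{1}{9}\right) = - \frac{D}{9}$)
$V{\left(P \right)} = \frac{209}{2}$ ($V{\left(P \right)} = 38 \left(3 - \frac{1}{4}\right) = 38 \cdot \frac{11}{4} = \frac{209}{2}$)
$x = - \frac{13209}{2}$ ($x = \frac{209}{2} - 6709 = - \frac{13209}{2} \approx -6604.5$)
$x - 36324 = - \frac{13209}{2} - 36324 = - \frac{85857}{2}$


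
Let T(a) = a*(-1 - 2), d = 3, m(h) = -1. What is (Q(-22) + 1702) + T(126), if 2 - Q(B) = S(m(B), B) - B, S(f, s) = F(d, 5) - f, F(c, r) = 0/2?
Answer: 1303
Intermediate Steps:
F(c, r) = 0 (F(c, r) = 0*(1/2) = 0)
S(f, s) = -f (S(f, s) = 0 - f = -f)
T(a) = -3*a (T(a) = a*(-3) = -3*a)
Q(B) = 1 + B (Q(B) = 2 - (-1*(-1) - B) = 2 - (1 - B) = 2 + (-1 + B) = 1 + B)
(Q(-22) + 1702) + T(126) = ((1 - 22) + 1702) - 3*126 = (-21 + 1702) - 378 = 1681 - 378 = 1303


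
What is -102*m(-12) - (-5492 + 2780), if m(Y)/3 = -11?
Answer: 6078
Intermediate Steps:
m(Y) = -33 (m(Y) = 3*(-11) = -33)
-102*m(-12) - (-5492 + 2780) = -102*(-33) - (-5492 + 2780) = 3366 - 1*(-2712) = 3366 + 2712 = 6078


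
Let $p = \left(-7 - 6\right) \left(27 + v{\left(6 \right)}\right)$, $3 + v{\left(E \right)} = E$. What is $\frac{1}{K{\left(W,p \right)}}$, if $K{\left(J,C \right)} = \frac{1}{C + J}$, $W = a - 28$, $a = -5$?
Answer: $-423$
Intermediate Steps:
$v{\left(E \right)} = -3 + E$
$p = -390$ ($p = \left(-7 - 6\right) \left(27 + \left(-3 + 6\right)\right) = - 13 \left(27 + 3\right) = \left(-13\right) 30 = -390$)
$W = -33$ ($W = -5 - 28 = -33$)
$\frac{1}{K{\left(W,p \right)}} = \frac{1}{\frac{1}{-390 - 33}} = \frac{1}{\frac{1}{-423}} = \frac{1}{- \frac{1}{423}} = -423$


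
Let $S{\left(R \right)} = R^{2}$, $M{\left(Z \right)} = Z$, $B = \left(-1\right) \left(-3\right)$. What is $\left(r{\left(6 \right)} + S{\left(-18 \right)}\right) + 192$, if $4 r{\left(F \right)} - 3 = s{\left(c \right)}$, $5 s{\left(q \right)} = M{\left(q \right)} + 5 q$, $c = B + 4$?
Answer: $\frac{10377}{20} \approx 518.85$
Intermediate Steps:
$B = 3$
$c = 7$ ($c = 3 + 4 = 7$)
$s{\left(q \right)} = \frac{6 q}{5}$ ($s{\left(q \right)} = \frac{q + 5 q}{5} = \frac{6 q}{5}$)
$r{\left(F \right)} = \frac{57}{20}$ ($r{\left(F \right)} = \frac{3}{4} + \frac{\frac{6}{5} \cdot 7}{4} = \frac{3}{4} + \frac{1}{4} \cdot \frac{42}{5} = \frac{3}{4} + \frac{21}{10} = \frac{57}{20}$)
$\left(r{\left(6 \right)} + S{\left(-18 \right)}\right) + 192 = \left(\frac{57}{20} + \left(-18\right)^{2}\right) + 192 = \left(\frac{57}{20} + 324\right) + 192 = \frac{6537}{20} + 192 = \frac{10377}{20}$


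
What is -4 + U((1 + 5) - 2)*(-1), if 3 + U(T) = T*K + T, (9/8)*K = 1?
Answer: -77/9 ≈ -8.5556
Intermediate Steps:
K = 8/9 (K = (8/9)*1 = 8/9 ≈ 0.88889)
U(T) = -3 + 17*T/9 (U(T) = -3 + (T*(8/9) + T) = -3 + (8*T/9 + T) = -3 + 17*T/9)
-4 + U((1 + 5) - 2)*(-1) = -4 + (-3 + 17*((1 + 5) - 2)/9)*(-1) = -4 + (-3 + 17*(6 - 2)/9)*(-1) = -4 + (-3 + (17/9)*4)*(-1) = -4 + (-3 + 68/9)*(-1) = -4 + (41/9)*(-1) = -4 - 41/9 = -77/9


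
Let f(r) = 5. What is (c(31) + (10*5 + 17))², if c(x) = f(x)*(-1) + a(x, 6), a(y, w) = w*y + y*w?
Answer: 188356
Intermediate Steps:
a(y, w) = 2*w*y (a(y, w) = w*y + w*y = 2*w*y)
c(x) = -5 + 12*x (c(x) = 5*(-1) + 2*6*x = -5 + 12*x)
(c(31) + (10*5 + 17))² = ((-5 + 12*31) + (10*5 + 17))² = ((-5 + 372) + (50 + 17))² = (367 + 67)² = 434² = 188356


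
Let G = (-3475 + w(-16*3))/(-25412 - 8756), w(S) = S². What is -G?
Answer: -1171/34168 ≈ -0.034272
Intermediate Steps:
G = 1171/34168 (G = (-3475 + (-16*3)²)/(-25412 - 8756) = (-3475 + (-48)²)/(-34168) = (-3475 + 2304)*(-1/34168) = -1171*(-1/34168) = 1171/34168 ≈ 0.034272)
-G = -1*1171/34168 = -1171/34168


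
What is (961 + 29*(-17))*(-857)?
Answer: -401076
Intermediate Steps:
(961 + 29*(-17))*(-857) = (961 - 493)*(-857) = 468*(-857) = -401076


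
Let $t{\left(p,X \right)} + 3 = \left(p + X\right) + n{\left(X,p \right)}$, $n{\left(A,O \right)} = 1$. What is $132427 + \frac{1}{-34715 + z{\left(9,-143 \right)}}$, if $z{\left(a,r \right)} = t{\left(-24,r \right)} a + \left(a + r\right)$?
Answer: $\frac{4816369989}{36370} \approx 1.3243 \cdot 10^{5}$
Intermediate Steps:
$t{\left(p,X \right)} = -2 + X + p$ ($t{\left(p,X \right)} = -3 + \left(\left(p + X\right) + 1\right) = -3 + \left(\left(X + p\right) + 1\right) = -3 + \left(1 + X + p\right) = -2 + X + p$)
$z{\left(a,r \right)} = a + r + a \left(-26 + r\right)$ ($z{\left(a,r \right)} = \left(-2 + r - 24\right) a + \left(a + r\right) = \left(-26 + r\right) a + \left(a + r\right) = a \left(-26 + r\right) + \left(a + r\right) = a + r + a \left(-26 + r\right)$)
$132427 + \frac{1}{-34715 + z{\left(9,-143 \right)}} = 132427 + \frac{1}{-34715 + \left(9 - 143 + 9 \left(-26 - 143\right)\right)} = 132427 + \frac{1}{-34715 + \left(9 - 143 + 9 \left(-169\right)\right)} = 132427 + \frac{1}{-34715 - 1655} = 132427 + \frac{1}{-36370} = 132427 - \frac{1}{36370} = \frac{4816369989}{36370}$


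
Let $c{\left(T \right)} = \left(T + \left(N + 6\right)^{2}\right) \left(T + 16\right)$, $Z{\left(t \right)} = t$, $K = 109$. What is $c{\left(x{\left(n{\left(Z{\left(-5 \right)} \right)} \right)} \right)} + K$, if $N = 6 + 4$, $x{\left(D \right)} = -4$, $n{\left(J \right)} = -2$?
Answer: $3133$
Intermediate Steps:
$N = 10$
$c{\left(T \right)} = \left(16 + T\right) \left(256 + T\right)$ ($c{\left(T \right)} = \left(T + \left(10 + 6\right)^{2}\right) \left(T + 16\right) = \left(T + 16^{2}\right) \left(16 + T\right) = \left(T + 256\right) \left(16 + T\right) = \left(256 + T\right) \left(16 + T\right) = \left(16 + T\right) \left(256 + T\right)$)
$c{\left(x{\left(n{\left(Z{\left(-5 \right)} \right)} \right)} \right)} + K = \left(4096 + \left(-4\right)^{2} + 272 \left(-4\right)\right) + 109 = \left(4096 + 16 - 1088\right) + 109 = 3024 + 109 = 3133$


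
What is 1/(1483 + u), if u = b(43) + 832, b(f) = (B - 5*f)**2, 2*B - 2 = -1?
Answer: 4/193301 ≈ 2.0693e-5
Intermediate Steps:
B = 1/2 (B = 1 + (1/2)*(-1) = 1 - 1/2 = 1/2 ≈ 0.50000)
b(f) = (1/2 - 5*f)**2
u = 187369/4 (u = (-1 + 10*43)**2/4 + 832 = (-1 + 430)**2/4 + 832 = (1/4)*429**2 + 832 = (1/4)*184041 + 832 = 184041/4 + 832 = 187369/4 ≈ 46842.)
1/(1483 + u) = 1/(1483 + 187369/4) = 1/(193301/4) = 4/193301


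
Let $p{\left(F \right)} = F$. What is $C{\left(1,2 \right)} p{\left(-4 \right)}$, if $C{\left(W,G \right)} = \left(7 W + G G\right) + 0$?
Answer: $-44$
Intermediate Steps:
$C{\left(W,G \right)} = G^{2} + 7 W$ ($C{\left(W,G \right)} = \left(7 W + G^{2}\right) + 0 = \left(G^{2} + 7 W\right) + 0 = G^{2} + 7 W$)
$C{\left(1,2 \right)} p{\left(-4 \right)} = \left(2^{2} + 7 \cdot 1\right) \left(-4\right) = \left(4 + 7\right) \left(-4\right) = 11 \left(-4\right) = -44$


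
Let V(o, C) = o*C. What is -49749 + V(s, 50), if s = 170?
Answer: -41249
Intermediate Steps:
V(o, C) = C*o
-49749 + V(s, 50) = -49749 + 50*170 = -49749 + 8500 = -41249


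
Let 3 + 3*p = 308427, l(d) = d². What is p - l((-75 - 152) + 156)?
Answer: 97767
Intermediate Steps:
p = 102808 (p = -1 + (⅓)*308427 = -1 + 102809 = 102808)
p - l((-75 - 152) + 156) = 102808 - ((-75 - 152) + 156)² = 102808 - (-227 + 156)² = 102808 - 1*(-71)² = 102808 - 1*5041 = 102808 - 5041 = 97767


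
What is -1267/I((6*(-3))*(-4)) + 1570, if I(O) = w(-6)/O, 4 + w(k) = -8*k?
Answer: -5536/11 ≈ -503.27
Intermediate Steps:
w(k) = -4 - 8*k
I(O) = 44/O (I(O) = (-4 - 8*(-6))/O = (-4 + 48)/O = 44/O)
-1267/I((6*(-3))*(-4)) + 1570 = -1267/(44/(((6*(-3))*(-4)))) + 1570 = -1267/(44/((-18*(-4)))) + 1570 = -1267/(44/72) + 1570 = -1267/(44*(1/72)) + 1570 = -1267/11/18 + 1570 = -1267*18/11 + 1570 = -22806/11 + 1570 = -5536/11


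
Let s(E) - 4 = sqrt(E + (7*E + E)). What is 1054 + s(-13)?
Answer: 1058 + 3*I*sqrt(13) ≈ 1058.0 + 10.817*I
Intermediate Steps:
s(E) = 4 + 3*sqrt(E) (s(E) = 4 + sqrt(E + (7*E + E)) = 4 + sqrt(E + 8*E) = 4 + sqrt(9*E) = 4 + 3*sqrt(E))
1054 + s(-13) = 1054 + (4 + 3*sqrt(-13)) = 1054 + (4 + 3*(I*sqrt(13))) = 1054 + (4 + 3*I*sqrt(13)) = 1058 + 3*I*sqrt(13)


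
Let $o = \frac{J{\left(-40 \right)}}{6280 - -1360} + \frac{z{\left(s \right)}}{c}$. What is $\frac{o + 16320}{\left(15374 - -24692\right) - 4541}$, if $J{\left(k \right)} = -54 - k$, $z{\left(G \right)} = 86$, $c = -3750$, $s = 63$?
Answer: $\frac{23378364523}{50889562500} \approx 0.45939$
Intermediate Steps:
$o = - \frac{35477}{1432500}$ ($o = \frac{-54 - -40}{6280 - -1360} + \frac{86}{-3750} = \frac{-54 + 40}{6280 + 1360} + 86 \left(- \frac{1}{3750}\right) = - \frac{14}{7640} - \frac{43}{1875} = \left(-14\right) \frac{1}{7640} - \frac{43}{1875} = - \frac{7}{3820} - \frac{43}{1875} = - \frac{35477}{1432500} \approx -0.024766$)
$\frac{o + 16320}{\left(15374 - -24692\right) - 4541} = \frac{- \frac{35477}{1432500} + 16320}{\left(15374 - -24692\right) - 4541} = \frac{23378364523}{1432500 \left(\left(15374 + 24692\right) - 4541\right)} = \frac{23378364523}{1432500 \left(40066 - 4541\right)} = \frac{23378364523}{1432500 \cdot 35525} = \frac{23378364523}{1432500} \cdot \frac{1}{35525} = \frac{23378364523}{50889562500}$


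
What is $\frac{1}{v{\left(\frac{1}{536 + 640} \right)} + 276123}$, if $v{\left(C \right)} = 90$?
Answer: $\frac{1}{276213} \approx 3.6204 \cdot 10^{-6}$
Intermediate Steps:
$\frac{1}{v{\left(\frac{1}{536 + 640} \right)} + 276123} = \frac{1}{90 + 276123} = \frac{1}{276213}$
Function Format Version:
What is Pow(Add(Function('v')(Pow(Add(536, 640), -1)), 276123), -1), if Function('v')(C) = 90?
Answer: Rational(1, 276213) ≈ 3.6204e-6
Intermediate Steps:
Pow(Add(Function('v')(Pow(Add(536, 640), -1)), 276123), -1) = Pow(Add(90, 276123), -1) = Pow(276213, -1) = Rational(1, 276213)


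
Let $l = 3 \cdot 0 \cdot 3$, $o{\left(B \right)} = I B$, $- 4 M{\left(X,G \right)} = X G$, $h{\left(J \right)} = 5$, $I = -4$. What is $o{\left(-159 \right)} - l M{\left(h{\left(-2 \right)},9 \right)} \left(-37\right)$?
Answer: $636$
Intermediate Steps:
$M{\left(X,G \right)} = - \frac{G X}{4}$ ($M{\left(X,G \right)} = - \frac{X G}{4} = - \frac{G X}{4}$)
$o{\left(B \right)} = - 4 B$
$l = 0$ ($l = 0 \cdot 3 = 0$)
$o{\left(-159 \right)} - l M{\left(h{\left(-2 \right)},9 \right)} \left(-37\right) = \left(-4\right) \left(-159\right) - 0 \left(\left(- \frac{1}{4}\right) 9 \cdot 5\right) \left(-37\right) = 636 - 0 \left(- \frac{45}{4}\right) \left(-37\right) = 636 - 0 \left(-37\right) = 636 - 0 = 636 + 0 = 636$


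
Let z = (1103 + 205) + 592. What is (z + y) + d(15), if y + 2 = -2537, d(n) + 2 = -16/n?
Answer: -9631/15 ≈ -642.07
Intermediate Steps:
d(n) = -2 - 16/n
y = -2539 (y = -2 - 2537 = -2539)
z = 1900 (z = 1308 + 592 = 1900)
(z + y) + d(15) = (1900 - 2539) + (-2 - 16/15) = -639 + (-2 - 16*1/15) = -639 + (-2 - 16/15) = -639 - 46/15 = -9631/15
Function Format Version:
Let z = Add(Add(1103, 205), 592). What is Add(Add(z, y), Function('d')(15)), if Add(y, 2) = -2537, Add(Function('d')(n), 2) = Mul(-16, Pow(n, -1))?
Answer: Rational(-9631, 15) ≈ -642.07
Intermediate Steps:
Function('d')(n) = Add(-2, Mul(-16, Pow(n, -1)))
y = -2539 (y = Add(-2, -2537) = -2539)
z = 1900 (z = Add(1308, 592) = 1900)
Add(Add(z, y), Function('d')(15)) = Add(Add(1900, -2539), Add(-2, Mul(-16, Pow(15, -1)))) = Add(-639, Add(-2, Mul(-16, Rational(1, 15)))) = Add(-639, Add(-2, Rational(-16, 15))) = Add(-639, Rational(-46, 15)) = Rational(-9631, 15)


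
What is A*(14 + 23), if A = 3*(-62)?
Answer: -6882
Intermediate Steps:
A = -186
A*(14 + 23) = -186*(14 + 23) = -186*37 = -6882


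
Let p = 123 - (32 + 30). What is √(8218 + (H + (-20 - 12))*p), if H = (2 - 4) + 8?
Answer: 2*√1658 ≈ 81.437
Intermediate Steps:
H = 6 (H = -2 + 8 = 6)
p = 61 (p = 123 - 1*62 = 123 - 62 = 61)
√(8218 + (H + (-20 - 12))*p) = √(8218 + (6 + (-20 - 12))*61) = √(8218 + (6 - 32)*61) = √(8218 - 26*61) = √(8218 - 1586) = √6632 = 2*√1658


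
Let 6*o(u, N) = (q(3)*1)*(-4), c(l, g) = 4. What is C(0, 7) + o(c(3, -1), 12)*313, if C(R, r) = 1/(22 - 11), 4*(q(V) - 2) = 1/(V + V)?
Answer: -168671/396 ≈ -425.94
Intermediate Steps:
q(V) = 2 + 1/(8*V) (q(V) = 2 + 1/(4*(V + V)) = 2 + 1/(4*((2*V))) = 2 + (1/(2*V))/4 = 2 + 1/(8*V))
o(u, N) = -49/36 (o(u, N) = (((2 + (⅛)/3)*1)*(-4))/6 = (((2 + (⅛)*(⅓))*1)*(-4))/6 = (((2 + 1/24)*1)*(-4))/6 = (((49/24)*1)*(-4))/6 = ((49/24)*(-4))/6 = (⅙)*(-49/6) = -49/36)
C(R, r) = 1/11
C(0, 7) + o(c(3, -1), 12)*313 = 1/11 - 49/36*313 = 1/11 - 15337/36 = -168671/396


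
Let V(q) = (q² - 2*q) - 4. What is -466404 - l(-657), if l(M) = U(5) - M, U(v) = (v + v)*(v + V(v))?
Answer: -467221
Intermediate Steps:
V(q) = -4 + q² - 2*q
U(v) = 2*v*(-4 + v² - v) (U(v) = (v + v)*(v + (-4 + v² - 2*v)) = (2*v)*(-4 + v² - v) = 2*v*(-4 + v² - v))
l(M) = 160 - M (l(M) = 2*5*(-4 + 5² - 1*5) - M = 2*5*(-4 + 25 - 5) - M = 2*5*16 - M = 160 - M)
-466404 - l(-657) = -466404 - (160 - 1*(-657)) = -466404 - (160 + 657) = -466404 - 1*817 = -466404 - 817 = -467221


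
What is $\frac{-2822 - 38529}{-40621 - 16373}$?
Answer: $\frac{41351}{56994} \approx 0.72553$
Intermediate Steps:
$\frac{-2822 - 38529}{-40621 - 16373} = - \frac{41351}{-56994} = \left(-41351\right) \left(- \frac{1}{56994}\right) = \frac{41351}{56994}$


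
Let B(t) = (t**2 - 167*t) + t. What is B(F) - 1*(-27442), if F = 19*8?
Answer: 25314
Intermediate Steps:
F = 152
B(t) = t**2 - 166*t
B(F) - 1*(-27442) = 152*(-166 + 152) - 1*(-27442) = 152*(-14) + 27442 = -2128 + 27442 = 25314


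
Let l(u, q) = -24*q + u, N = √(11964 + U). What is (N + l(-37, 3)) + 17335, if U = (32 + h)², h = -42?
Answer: 17226 + 4*√754 ≈ 17336.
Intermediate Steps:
U = 100 (U = (32 - 42)² = (-10)² = 100)
N = 4*√754 (N = √(11964 + 100) = √12064 = 4*√754 ≈ 109.84)
l(u, q) = u - 24*q
(N + l(-37, 3)) + 17335 = (4*√754 + (-37 - 24*3)) + 17335 = (4*√754 + (-37 - 72)) + 17335 = (4*√754 - 109) + 17335 = (-109 + 4*√754) + 17335 = 17226 + 4*√754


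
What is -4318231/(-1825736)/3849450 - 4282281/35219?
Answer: -30096210922586723611/247521929980498800 ≈ -121.59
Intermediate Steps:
-4318231/(-1825736)/3849450 - 4282281/35219 = -4318231*(-1/1825736)*(1/3849450) - 4282281*1/35219 = (4318231/1825736)*(1/3849450) - 4282281/35219 = 4318231/7028079445200 - 4282281/35219 = -30096210922586723611/247521929980498800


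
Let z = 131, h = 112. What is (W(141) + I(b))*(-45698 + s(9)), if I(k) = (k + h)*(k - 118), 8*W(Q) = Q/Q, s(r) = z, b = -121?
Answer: -784162503/8 ≈ -9.8020e+7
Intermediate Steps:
s(r) = 131
W(Q) = 1/8 (W(Q) = (Q/Q)/8 = (1/8)*1 = 1/8)
I(k) = (-118 + k)*(112 + k) (I(k) = (k + 112)*(k - 118) = (112 + k)*(-118 + k) = (-118 + k)*(112 + k))
(W(141) + I(b))*(-45698 + s(9)) = (1/8 + (-13216 + (-121)**2 - 6*(-121)))*(-45698 + 131) = (1/8 + (-13216 + 14641 + 726))*(-45567) = (1/8 + 2151)*(-45567) = (17209/8)*(-45567) = -784162503/8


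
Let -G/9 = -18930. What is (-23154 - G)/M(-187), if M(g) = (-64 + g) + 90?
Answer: 193524/161 ≈ 1202.0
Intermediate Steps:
G = 170370 (G = -9*(-18930) = 170370)
M(g) = 26 + g
(-23154 - G)/M(-187) = (-23154 - 1*170370)/(26 - 187) = (-23154 - 170370)/(-161) = -193524*(-1/161) = 193524/161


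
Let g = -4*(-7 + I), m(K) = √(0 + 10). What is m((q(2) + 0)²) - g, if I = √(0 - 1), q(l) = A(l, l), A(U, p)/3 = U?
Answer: -28 + √10 + 4*I ≈ -24.838 + 4.0*I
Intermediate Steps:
A(U, p) = 3*U
q(l) = 3*l
I
m(K) = √10
g = 28 - 4*I (g = -4*(-7 + I) = 28 - 4*I ≈ 28.0 - 4.0*I)
m((q(2) + 0)²) - g = √10 - (28 - 4*I) = √10 + (-28 + 4*I) = -28 + √10 + 4*I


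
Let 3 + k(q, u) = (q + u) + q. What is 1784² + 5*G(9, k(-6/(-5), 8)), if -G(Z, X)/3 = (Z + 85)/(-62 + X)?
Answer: 289624046/91 ≈ 3.1827e+6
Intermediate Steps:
k(q, u) = -3 + u + 2*q (k(q, u) = -3 + ((q + u) + q) = -3 + (u + 2*q) = -3 + u + 2*q)
G(Z, X) = -3*(85 + Z)/(-62 + X) (G(Z, X) = -3*(Z + 85)/(-62 + X) = -3*(85 + Z)/(-62 + X))
1784² + 5*G(9, k(-6/(-5), 8)) = 1784² + 5*(3*(-85 - 1*9)/(-62 + (-3 + 8 + 2*(-6/(-5))))) = 3182656 + 5*(3*(-85 - 9)/(-62 + (-3 + 8 + 2*(-6*(-⅕))))) = 3182656 + 5*(3*(-94)/(-62 + (-3 + 8 + 2*(6/5)))) = 3182656 + 5*(3*(-94)/(-62 + (-3 + 8 + 12/5))) = 3182656 + 5*(3*(-94)/(-62 + 37/5)) = 3182656 + 5*(3*(-94)/(-273/5)) = 3182656 + 5*(3*(-5/273)*(-94)) = 3182656 + 5*(470/91) = 3182656 + 2350/91 = 289624046/91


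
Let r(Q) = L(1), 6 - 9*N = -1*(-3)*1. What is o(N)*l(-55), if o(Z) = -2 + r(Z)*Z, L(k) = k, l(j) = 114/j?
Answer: 38/11 ≈ 3.4545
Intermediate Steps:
N = ⅓ (N = ⅔ - (-1*(-3))/9 = ⅔ - 1/3 = ⅔ - ⅑*3 = ⅔ - ⅓ = ⅓ ≈ 0.33333)
r(Q) = 1
o(Z) = -2 + Z (o(Z) = -2 + 1*Z = -2 + Z)
o(N)*l(-55) = (-2 + ⅓)*(114/(-55)) = -190*(-1)/55 = -5/3*(-114/55) = 38/11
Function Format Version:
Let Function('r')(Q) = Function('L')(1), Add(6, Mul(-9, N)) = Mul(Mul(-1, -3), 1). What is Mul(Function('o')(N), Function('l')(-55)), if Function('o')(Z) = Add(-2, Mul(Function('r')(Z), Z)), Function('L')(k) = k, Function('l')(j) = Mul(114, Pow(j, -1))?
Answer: Rational(38, 11) ≈ 3.4545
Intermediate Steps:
N = Rational(1, 3) (N = Add(Rational(2, 3), Mul(Rational(-1, 9), Mul(Mul(-1, -3), 1))) = Add(Rational(2, 3), Mul(Rational(-1, 9), Mul(3, 1))) = Add(Rational(2, 3), Mul(Rational(-1, 9), 3)) = Add(Rational(2, 3), Rational(-1, 3)) = Rational(1, 3) ≈ 0.33333)
Function('r')(Q) = 1
Function('o')(Z) = Add(-2, Z) (Function('o')(Z) = Add(-2, Mul(1, Z)) = Add(-2, Z))
Mul(Function('o')(N), Function('l')(-55)) = Mul(Add(-2, Rational(1, 3)), Mul(114, Pow(-55, -1))) = Mul(Rational(-5, 3), Mul(114, Rational(-1, 55))) = Mul(Rational(-5, 3), Rational(-114, 55)) = Rational(38, 11)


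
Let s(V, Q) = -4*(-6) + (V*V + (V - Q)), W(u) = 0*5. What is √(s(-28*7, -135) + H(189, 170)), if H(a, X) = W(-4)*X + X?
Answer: √38549 ≈ 196.34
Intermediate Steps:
W(u) = 0
H(a, X) = X (H(a, X) = 0*X + X = 0 + X = X)
s(V, Q) = 24 + V + V² - Q (s(V, Q) = 24 + (V² + (V - Q)) = 24 + (V + V² - Q) = 24 + V + V² - Q)
√(s(-28*7, -135) + H(189, 170)) = √((24 - 28*7 + (-28*7)² - 1*(-135)) + 170) = √((24 - 196 + (-196)² + 135) + 170) = √((24 - 196 + 38416 + 135) + 170) = √(38379 + 170) = √38549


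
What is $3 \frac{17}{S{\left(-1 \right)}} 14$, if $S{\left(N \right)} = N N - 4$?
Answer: $-238$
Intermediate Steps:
$S{\left(N \right)} = -4 + N^{2}$ ($S{\left(N \right)} = N^{2} - 4 = -4 + N^{2}$)
$3 \frac{17}{S{\left(-1 \right)}} 14 = 3 \frac{17}{-4 + \left(-1\right)^{2}} \cdot 14 = 3 \frac{17}{-4 + 1} \cdot 14 = 3 \frac{17}{-3} \cdot 14 = 3 \cdot 17 \left(- \frac{1}{3}\right) 14 = 3 \left(- \frac{17}{3}\right) 14 = \left(-17\right) 14 = -238$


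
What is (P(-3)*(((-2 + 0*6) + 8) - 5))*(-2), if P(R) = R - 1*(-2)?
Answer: 2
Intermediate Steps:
P(R) = 2 + R (P(R) = R + 2 = 2 + R)
(P(-3)*(((-2 + 0*6) + 8) - 5))*(-2) = ((2 - 3)*(((-2 + 0*6) + 8) - 5))*(-2) = -(((-2 + 0) + 8) - 5)*(-2) = -((-2 + 8) - 5)*(-2) = -(6 - 5)*(-2) = -1*1*(-2) = -1*(-2) = 2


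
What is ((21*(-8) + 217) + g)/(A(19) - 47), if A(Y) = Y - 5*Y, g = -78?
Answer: 29/123 ≈ 0.23577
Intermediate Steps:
A(Y) = -4*Y
((21*(-8) + 217) + g)/(A(19) - 47) = ((21*(-8) + 217) - 78)/(-4*19 - 47) = ((-168 + 217) - 78)/(-76 - 47) = (49 - 78)/(-123) = -29*(-1/123) = 29/123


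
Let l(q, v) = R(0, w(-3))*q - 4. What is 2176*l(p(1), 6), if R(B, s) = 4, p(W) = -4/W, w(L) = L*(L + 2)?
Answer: -43520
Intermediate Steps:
w(L) = L*(2 + L)
l(q, v) = -4 + 4*q (l(q, v) = 4*q - 4 = -4 + 4*q)
2176*l(p(1), 6) = 2176*(-4 + 4*(-4/1)) = 2176*(-4 + 4*(-4*1)) = 2176*(-4 + 4*(-4)) = 2176*(-4 - 16) = 2176*(-20) = -43520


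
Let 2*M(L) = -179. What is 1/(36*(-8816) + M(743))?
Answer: -2/634931 ≈ -3.1499e-6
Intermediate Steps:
M(L) = -179/2 (M(L) = (½)*(-179) = -179/2)
1/(36*(-8816) + M(743)) = 1/(36*(-8816) - 179/2) = 1/(-317376 - 179/2) = 1/(-634931/2) = -2/634931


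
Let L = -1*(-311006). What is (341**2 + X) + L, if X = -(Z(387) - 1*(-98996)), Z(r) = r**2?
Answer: 178522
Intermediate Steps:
L = 311006
X = -248765 (X = -(387**2 - 1*(-98996)) = -(149769 + 98996) = -1*248765 = -248765)
(341**2 + X) + L = (341**2 - 248765) + 311006 = (116281 - 248765) + 311006 = -132484 + 311006 = 178522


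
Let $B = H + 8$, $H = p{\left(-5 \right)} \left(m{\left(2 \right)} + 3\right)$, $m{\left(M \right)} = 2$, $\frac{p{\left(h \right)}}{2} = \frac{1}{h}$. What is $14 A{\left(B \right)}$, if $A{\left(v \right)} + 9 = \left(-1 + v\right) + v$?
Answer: $28$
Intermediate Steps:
$p{\left(h \right)} = \frac{2}{h}$
$H = -2$ ($H = \frac{2}{-5} \left(2 + 3\right) = 2 \left(- \frac{1}{5}\right) 5 = \left(- \frac{2}{5}\right) 5 = -2$)
$B = 6$ ($B = -2 + 8 = 6$)
$A{\left(v \right)} = -10 + 2 v$ ($A{\left(v \right)} = -9 + \left(\left(-1 + v\right) + v\right) = -9 + \left(-1 + 2 v\right) = -10 + 2 v$)
$14 A{\left(B \right)} = 14 \left(-10 + 2 \cdot 6\right) = 14 \left(-10 + 12\right) = 14 \cdot 2 = 28$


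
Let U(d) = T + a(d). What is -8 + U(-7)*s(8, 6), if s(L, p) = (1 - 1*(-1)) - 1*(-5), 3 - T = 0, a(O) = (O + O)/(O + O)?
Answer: 20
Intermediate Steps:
a(O) = 1 (a(O) = (2*O)/((2*O)) = (2*O)*(1/(2*O)) = 1)
T = 3 (T = 3 - 1*0 = 3 + 0 = 3)
U(d) = 4 (U(d) = 3 + 1 = 4)
s(L, p) = 7 (s(L, p) = (1 + 1) + 5 = 2 + 5 = 7)
-8 + U(-7)*s(8, 6) = -8 + 4*7 = -8 + 28 = 20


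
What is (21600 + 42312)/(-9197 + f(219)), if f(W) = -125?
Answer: -31956/4661 ≈ -6.8560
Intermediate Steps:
(21600 + 42312)/(-9197 + f(219)) = (21600 + 42312)/(-9197 - 125) = 63912/(-9322) = 63912*(-1/9322) = -31956/4661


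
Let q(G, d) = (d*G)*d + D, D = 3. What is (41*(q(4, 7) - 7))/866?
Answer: 3936/433 ≈ 9.0901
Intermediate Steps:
q(G, d) = 3 + G*d² (q(G, d) = (d*G)*d + 3 = (G*d)*d + 3 = G*d² + 3 = 3 + G*d²)
(41*(q(4, 7) - 7))/866 = (41*((3 + 4*7²) - 7))/866 = (41*((3 + 4*49) - 7))*(1/866) = (41*((3 + 196) - 7))*(1/866) = (41*(199 - 7))*(1/866) = (41*192)*(1/866) = 7872*(1/866) = 3936/433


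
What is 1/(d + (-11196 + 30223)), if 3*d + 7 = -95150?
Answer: -1/12692 ≈ -7.8790e-5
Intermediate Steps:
d = -31719 (d = -7/3 + (⅓)*(-95150) = -7/3 - 95150/3 = -31719)
1/(d + (-11196 + 30223)) = 1/(-31719 + (-11196 + 30223)) = 1/(-31719 + 19027) = 1/(-12692) = -1/12692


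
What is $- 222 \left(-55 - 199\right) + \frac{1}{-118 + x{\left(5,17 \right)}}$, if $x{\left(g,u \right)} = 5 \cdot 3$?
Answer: $\frac{5807963}{103} \approx 56388.0$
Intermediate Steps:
$x{\left(g,u \right)} = 15$
$- 222 \left(-55 - 199\right) + \frac{1}{-118 + x{\left(5,17 \right)}} = - 222 \left(-55 - 199\right) + \frac{1}{-118 + 15} = - 222 \left(-55 - 199\right) + \frac{1}{-103} = \left(-222\right) \left(-254\right) - \frac{1}{103} = 56388 - \frac{1}{103} = \frac{5807963}{103}$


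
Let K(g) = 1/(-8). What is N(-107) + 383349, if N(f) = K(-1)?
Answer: 3066791/8 ≈ 3.8335e+5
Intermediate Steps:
K(g) = -1/8
N(f) = -1/8
N(-107) + 383349 = -1/8 + 383349 = 3066791/8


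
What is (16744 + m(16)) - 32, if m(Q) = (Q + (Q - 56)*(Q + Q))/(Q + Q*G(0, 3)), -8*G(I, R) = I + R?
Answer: 82928/5 ≈ 16586.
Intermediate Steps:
G(I, R) = -I/8 - R/8 (G(I, R) = -(I + R)/8 = -I/8 - R/8)
m(Q) = 8*(Q + 2*Q*(-56 + Q))/(5*Q) (m(Q) = (Q + (Q - 56)*(Q + Q))/(Q + Q*(-1/8*0 - 1/8*3)) = (Q + (-56 + Q)*(2*Q))/(Q + Q*(0 - 3/8)) = (Q + 2*Q*(-56 + Q))/(Q + Q*(-3/8)) = (Q + 2*Q*(-56 + Q))/(Q - 3*Q/8) = (Q + 2*Q*(-56 + Q))/((5*Q/8)) = (Q + 2*Q*(-56 + Q))*(8/(5*Q)) = 8*(Q + 2*Q*(-56 + Q))/(5*Q))
(16744 + m(16)) - 32 = (16744 + (-888/5 + (16/5)*16)) - 32 = (16744 + (-888/5 + 256/5)) - 32 = (16744 - 632/5) - 32 = 83088/5 - 32 = 82928/5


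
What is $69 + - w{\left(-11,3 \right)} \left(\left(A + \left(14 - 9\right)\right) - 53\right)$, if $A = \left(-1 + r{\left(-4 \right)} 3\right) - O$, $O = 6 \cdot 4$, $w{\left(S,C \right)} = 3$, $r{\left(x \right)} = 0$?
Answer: $288$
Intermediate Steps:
$O = 24$
$A = -25$ ($A = \left(-1 + 0 \cdot 3\right) - 24 = \left(-1 + 0\right) - 24 = -1 - 24 = -25$)
$69 + - w{\left(-11,3 \right)} \left(\left(A + \left(14 - 9\right)\right) - 53\right) = 69 + \left(-1\right) 3 \left(\left(-25 + \left(14 - 9\right)\right) - 53\right) = 69 - 3 \left(\left(-25 + \left(14 - 9\right)\right) - 53\right) = 69 - 3 \left(\left(-25 + 5\right) - 53\right) = 69 - 3 \left(-20 - 53\right) = 69 - -219 = 69 + 219 = 288$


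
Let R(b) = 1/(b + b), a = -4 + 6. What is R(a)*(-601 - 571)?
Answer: -293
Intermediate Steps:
a = 2
R(b) = 1/(2*b)
R(a)*(-601 - 571) = ((½)/2)*(-601 - 571) = ((½)*(½))*(-1172) = (¼)*(-1172) = -293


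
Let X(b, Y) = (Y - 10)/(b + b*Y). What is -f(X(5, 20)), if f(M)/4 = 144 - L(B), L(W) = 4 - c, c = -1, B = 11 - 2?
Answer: -556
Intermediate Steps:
X(b, Y) = (-10 + Y)/(b + Y*b)
B = 9
L(W) = 5 (L(W) = 4 - 1*(-1) = 4 + 1 = 5)
f(M) = 556 (f(M) = 4*(144 - 1*5) = 4*(144 - 5) = 4*139 = 556)
-f(X(5, 20)) = -1*556 = -556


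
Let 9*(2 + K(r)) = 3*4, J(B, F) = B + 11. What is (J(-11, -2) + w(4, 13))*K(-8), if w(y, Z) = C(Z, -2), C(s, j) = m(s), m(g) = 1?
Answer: -⅔ ≈ -0.66667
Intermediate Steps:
C(s, j) = 1
J(B, F) = 11 + B
w(y, Z) = 1
K(r) = -⅔ (K(r) = -2 + (3*4)/9 = -2 + (⅑)*12 = -2 + 4/3 = -⅔)
(J(-11, -2) + w(4, 13))*K(-8) = ((11 - 11) + 1)*(-⅔) = (0 + 1)*(-⅔) = 1*(-⅔) = -⅔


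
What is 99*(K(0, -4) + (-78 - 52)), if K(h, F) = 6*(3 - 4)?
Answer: -13464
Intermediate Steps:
K(h, F) = -6 (K(h, F) = 6*(-1) = -6)
99*(K(0, -4) + (-78 - 52)) = 99*(-6 + (-78 - 52)) = 99*(-6 - 130) = 99*(-136) = -13464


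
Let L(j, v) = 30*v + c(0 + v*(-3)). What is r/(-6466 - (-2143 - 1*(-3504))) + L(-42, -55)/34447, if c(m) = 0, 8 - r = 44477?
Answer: 506303031/89872223 ≈ 5.6336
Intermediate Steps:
r = -44469 (r = 8 - 1*44477 = 8 - 44477 = -44469)
L(j, v) = 30*v (L(j, v) = 30*v + 0 = 30*v)
r/(-6466 - (-2143 - 1*(-3504))) + L(-42, -55)/34447 = -44469/(-6466 - (-2143 - 1*(-3504))) + (30*(-55))/34447 = -44469/(-6466 - (-2143 + 3504)) - 1650*1/34447 = -44469/(-6466 - 1*1361) - 1650/34447 = -44469/(-6466 - 1361) - 1650/34447 = -44469/(-7827) - 1650/34447 = -44469*(-1/7827) - 1650/34447 = 14823/2609 - 1650/34447 = 506303031/89872223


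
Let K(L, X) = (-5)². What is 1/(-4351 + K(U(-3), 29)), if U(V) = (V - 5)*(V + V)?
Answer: -1/4326 ≈ -0.00023116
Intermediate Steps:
U(V) = 2*V*(-5 + V) (U(V) = (-5 + V)*(2*V) = 2*V*(-5 + V))
K(L, X) = 25
1/(-4351 + K(U(-3), 29)) = 1/(-4351 + 25) = 1/(-4326) = -1/4326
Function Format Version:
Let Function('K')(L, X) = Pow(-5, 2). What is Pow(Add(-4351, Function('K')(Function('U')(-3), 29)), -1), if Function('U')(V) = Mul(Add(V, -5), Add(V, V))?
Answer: Rational(-1, 4326) ≈ -0.00023116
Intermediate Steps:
Function('U')(V) = Mul(2, V, Add(-5, V)) (Function('U')(V) = Mul(Add(-5, V), Mul(2, V)) = Mul(2, V, Add(-5, V)))
Function('K')(L, X) = 25
Pow(Add(-4351, Function('K')(Function('U')(-3), 29)), -1) = Pow(Add(-4351, 25), -1) = Pow(-4326, -1) = Rational(-1, 4326)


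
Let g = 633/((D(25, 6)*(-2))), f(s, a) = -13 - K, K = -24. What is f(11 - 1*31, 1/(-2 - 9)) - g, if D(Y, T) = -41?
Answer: 269/82 ≈ 3.2805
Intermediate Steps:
f(s, a) = 11 (f(s, a) = -13 - 1*(-24) = -13 + 24 = 11)
g = 633/82 (g = 633/((-41*(-2))) = 633/82 ≈ 7.7195)
f(11 - 1*31, 1/(-2 - 9)) - g = 11 - 1*633/82 = 11 - 633/82 = 269/82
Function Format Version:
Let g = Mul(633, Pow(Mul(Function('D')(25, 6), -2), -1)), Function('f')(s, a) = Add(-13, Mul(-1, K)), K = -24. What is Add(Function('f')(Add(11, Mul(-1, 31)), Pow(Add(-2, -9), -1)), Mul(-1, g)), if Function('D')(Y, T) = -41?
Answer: Rational(269, 82) ≈ 3.2805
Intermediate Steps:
Function('f')(s, a) = 11 (Function('f')(s, a) = Add(-13, Mul(-1, -24)) = Add(-13, 24) = 11)
g = Rational(633, 82) (g = Mul(633, Pow(Mul(-41, -2), -1)) = Mul(633, Pow(82, -1)) = Mul(633, Rational(1, 82)) = Rational(633, 82) ≈ 7.7195)
Add(Function('f')(Add(11, Mul(-1, 31)), Pow(Add(-2, -9), -1)), Mul(-1, g)) = Add(11, Mul(-1, Rational(633, 82))) = Add(11, Rational(-633, 82)) = Rational(269, 82)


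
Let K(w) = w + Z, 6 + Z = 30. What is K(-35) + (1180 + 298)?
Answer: 1467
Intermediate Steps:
Z = 24 (Z = -6 + 30 = 24)
K(w) = 24 + w (K(w) = w + 24 = 24 + w)
K(-35) + (1180 + 298) = (24 - 35) + (1180 + 298) = -11 + 1478 = 1467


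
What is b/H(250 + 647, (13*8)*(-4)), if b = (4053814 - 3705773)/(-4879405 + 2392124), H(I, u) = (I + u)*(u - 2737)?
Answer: 348041/3772192953633 ≈ 9.2265e-8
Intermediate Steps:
H(I, u) = (-2737 + u)*(I + u) (H(I, u) = (I + u)*(-2737 + u) = (-2737 + u)*(I + u))
b = -348041/2487281 (b = 348041/(-2487281) = 348041*(-1/2487281) = -348041/2487281 ≈ -0.13993)
b/H(250 + 647, (13*8)*(-4)) = -348041/(2487281*(((13*8)*(-4))² - 2737*(250 + 647) - 2737*13*8*(-4) + (250 + 647)*((13*8)*(-4)))) = -348041/(2487281*((104*(-4))² - 2737*897 - 284648*(-4) + 897*(104*(-4)))) = -348041/(2487281*((-416)² - 2455089 - 2737*(-416) + 897*(-416))) = -348041/(2487281*(173056 - 2455089 + 1138592 - 373152)) = -348041/2487281/(-1516593) = -348041/2487281*(-1/1516593) = 348041/3772192953633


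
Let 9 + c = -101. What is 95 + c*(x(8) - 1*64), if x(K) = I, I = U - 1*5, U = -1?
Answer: 7795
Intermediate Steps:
c = -110 (c = -9 - 101 = -110)
I = -6 (I = -1 - 1*5 = -1 - 5 = -6)
x(K) = -6
95 + c*(x(8) - 1*64) = 95 - 110*(-6 - 1*64) = 95 - 110*(-6 - 64) = 95 - 110*(-70) = 95 + 7700 = 7795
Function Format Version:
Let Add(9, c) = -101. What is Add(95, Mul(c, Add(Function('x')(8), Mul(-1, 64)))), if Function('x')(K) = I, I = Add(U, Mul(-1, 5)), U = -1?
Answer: 7795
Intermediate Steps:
c = -110 (c = Add(-9, -101) = -110)
I = -6 (I = Add(-1, Mul(-1, 5)) = Add(-1, -5) = -6)
Function('x')(K) = -6
Add(95, Mul(c, Add(Function('x')(8), Mul(-1, 64)))) = Add(95, Mul(-110, Add(-6, Mul(-1, 64)))) = Add(95, Mul(-110, Add(-6, -64))) = Add(95, Mul(-110, -70)) = Add(95, 7700) = 7795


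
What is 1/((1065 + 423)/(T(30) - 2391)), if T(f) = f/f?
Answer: -1195/744 ≈ -1.6062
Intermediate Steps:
T(f) = 1
1/((1065 + 423)/(T(30) - 2391)) = 1/((1065 + 423)/(1 - 2391)) = 1/(1488/(-2390)) = 1/(1488*(-1/2390)) = 1/(-744/1195) = -1195/744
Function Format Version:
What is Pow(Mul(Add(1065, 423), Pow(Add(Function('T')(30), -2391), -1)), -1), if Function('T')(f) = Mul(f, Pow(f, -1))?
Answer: Rational(-1195, 744) ≈ -1.6062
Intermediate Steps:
Function('T')(f) = 1
Pow(Mul(Add(1065, 423), Pow(Add(Function('T')(30), -2391), -1)), -1) = Pow(Mul(Add(1065, 423), Pow(Add(1, -2391), -1)), -1) = Pow(Mul(1488, Pow(-2390, -1)), -1) = Pow(Mul(1488, Rational(-1, 2390)), -1) = Pow(Rational(-744, 1195), -1) = Rational(-1195, 744)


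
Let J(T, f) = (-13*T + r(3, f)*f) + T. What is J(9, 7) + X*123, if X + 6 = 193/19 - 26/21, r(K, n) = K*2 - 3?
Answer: 36194/133 ≈ 272.14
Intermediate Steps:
r(K, n) = -3 + 2*K (r(K, n) = 2*K - 3 = -3 + 2*K)
X = 1165/399 (X = -6 + (193/19 - 26/21) = -6 + 3559/399 = 1165/399 ≈ 2.9198)
J(T, f) = -12*T + 3*f (J(T, f) = (-13*T + (-3 + 2*3)*f) + T = (-13*T + (-3 + 6)*f) + T = (-13*T + 3*f) + T = -12*T + 3*f)
J(9, 7) + X*123 = (-12*9 + 3*7) + (1165/399)*123 = (-108 + 21) + 47765/133 = -87 + 47765/133 = 36194/133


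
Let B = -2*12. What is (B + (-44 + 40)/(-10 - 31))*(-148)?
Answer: 145040/41 ≈ 3537.6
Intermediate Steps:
B = -24
(B + (-44 + 40)/(-10 - 31))*(-148) = (-24 + (-44 + 40)/(-10 - 31))*(-148) = (-24 - 4/(-41))*(-148) = (-24 - 4*(-1/41))*(-148) = (-24 + 4/41)*(-148) = -980/41*(-148) = 145040/41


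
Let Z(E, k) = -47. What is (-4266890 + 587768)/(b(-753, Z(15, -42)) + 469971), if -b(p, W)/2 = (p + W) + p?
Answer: -3679122/473077 ≈ -7.7770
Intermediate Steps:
b(p, W) = -4*p - 2*W (b(p, W) = -2*((p + W) + p) = -2*((W + p) + p) = -2*(W + 2*p) = -4*p - 2*W)
(-4266890 + 587768)/(b(-753, Z(15, -42)) + 469971) = (-4266890 + 587768)/((-4*(-753) - 2*(-47)) + 469971) = -3679122/((3012 + 94) + 469971) = -3679122/(3106 + 469971) = -3679122/473077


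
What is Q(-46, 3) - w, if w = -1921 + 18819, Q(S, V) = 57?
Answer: -16841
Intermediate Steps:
w = 16898
Q(-46, 3) - w = 57 - 1*16898 = 57 - 16898 = -16841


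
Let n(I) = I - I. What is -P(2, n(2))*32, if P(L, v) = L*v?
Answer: 0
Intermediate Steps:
n(I) = 0
-P(2, n(2))*32 = -2*0*32 = -1*0*32 = 0*32 = 0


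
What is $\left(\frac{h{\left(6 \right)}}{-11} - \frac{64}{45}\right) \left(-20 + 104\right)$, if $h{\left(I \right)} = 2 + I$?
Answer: $- \frac{29792}{165} \approx -180.56$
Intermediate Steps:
$\left(\frac{h{\left(6 \right)}}{-11} - \frac{64}{45}\right) \left(-20 + 104\right) = \left(\frac{2 + 6}{-11} - \frac{64}{45}\right) \left(-20 + 104\right) = \left(8 \left(- \frac{1}{11}\right) - \frac{64}{45}\right) 84 = \left(- \frac{8}{11} - \frac{64}{45}\right) 84 = \left(- \frac{1064}{495}\right) 84 = - \frac{29792}{165}$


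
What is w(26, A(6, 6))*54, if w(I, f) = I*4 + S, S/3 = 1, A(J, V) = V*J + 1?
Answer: 5778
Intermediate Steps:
A(J, V) = 1 + J*V (A(J, V) = J*V + 1 = 1 + J*V)
S = 3 (S = 3*1 = 3)
w(I, f) = 3 + 4*I (w(I, f) = I*4 + 3 = 4*I + 3 = 3 + 4*I)
w(26, A(6, 6))*54 = (3 + 4*26)*54 = (3 + 104)*54 = 107*54 = 5778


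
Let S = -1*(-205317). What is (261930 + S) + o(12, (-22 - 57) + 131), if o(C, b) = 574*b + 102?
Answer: 497197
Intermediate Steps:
o(C, b) = 102 + 574*b
S = 205317
(261930 + S) + o(12, (-22 - 57) + 131) = (261930 + 205317) + (102 + 574*((-22 - 57) + 131)) = 467247 + (102 + 574*(-79 + 131)) = 467247 + (102 + 574*52) = 467247 + (102 + 29848) = 467247 + 29950 = 497197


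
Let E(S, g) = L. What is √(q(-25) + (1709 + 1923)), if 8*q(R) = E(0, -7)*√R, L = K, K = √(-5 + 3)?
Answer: √(58112 - 10*√2)/4 ≈ 60.259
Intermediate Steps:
K = I*√2 (K = √(-2) = I*√2 ≈ 1.4142*I)
L = I*√2 ≈ 1.4142*I
E(S, g) = I*√2
q(R) = I*√2*√R/8 (q(R) = ((I*√2)*√R)/8 = (I*√2*√R)/8 = I*√2*√R/8)
√(q(-25) + (1709 + 1923)) = √(I*√2*√(-25)/8 + (1709 + 1923)) = √(I*√2*(5*I)/8 + 3632) = √(-5*√2/8 + 3632) = √(3632 - 5*√2/8)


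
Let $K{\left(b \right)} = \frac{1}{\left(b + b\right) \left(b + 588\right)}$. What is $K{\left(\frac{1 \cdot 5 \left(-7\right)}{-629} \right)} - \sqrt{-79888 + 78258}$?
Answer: $\frac{395641}{25892090} - i \sqrt{1630} \approx 0.01528 - 40.373 i$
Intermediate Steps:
$K{\left(b \right)} = \frac{1}{2 b \left(588 + b\right)}$
$K{\left(\frac{1 \cdot 5 \left(-7\right)}{-629} \right)} - \sqrt{-79888 + 78258} = \frac{1}{2 \frac{1 \cdot 5 \left(-7\right)}{-629} \left(588 + \frac{1 \cdot 5 \left(-7\right)}{-629}\right)} - \sqrt{-79888 + 78258} = \frac{1}{2 \cdot 5 \left(-7\right) \left(- \frac{1}{629}\right) \left(588 + 5 \left(-7\right) \left(- \frac{1}{629}\right)\right)} - \sqrt{-1630} = \frac{1}{2 \left(\left(-35\right) \left(- \frac{1}{629}\right)\right) \left(588 - - \frac{35}{629}\right)} - i \sqrt{1630} = \frac{1}{2 \cdot \frac{35}{629} \left(588 + \frac{35}{629}\right)} - i \sqrt{1630} = \frac{1}{2} \cdot \frac{629}{35} \frac{1}{\frac{369887}{629}} - i \sqrt{1630} = \frac{1}{2} \cdot \frac{629}{35} \cdot \frac{629}{369887} - i \sqrt{1630} = \frac{395641}{25892090} - i \sqrt{1630}$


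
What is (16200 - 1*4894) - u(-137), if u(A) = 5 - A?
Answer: 11164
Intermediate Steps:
(16200 - 1*4894) - u(-137) = (16200 - 1*4894) - (5 - 1*(-137)) = (16200 - 4894) - (5 + 137) = 11306 - 1*142 = 11306 - 142 = 11164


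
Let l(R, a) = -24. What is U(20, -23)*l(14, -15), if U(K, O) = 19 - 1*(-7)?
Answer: -624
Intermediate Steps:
U(K, O) = 26 (U(K, O) = 19 + 7 = 26)
U(20, -23)*l(14, -15) = 26*(-24) = -624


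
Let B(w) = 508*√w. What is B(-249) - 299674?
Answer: -299674 + 508*I*√249 ≈ -2.9967e+5 + 8016.1*I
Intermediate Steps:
B(-249) - 299674 = 508*√(-249) - 299674 = 508*(I*√249) - 299674 = 508*I*√249 - 299674 = -299674 + 508*I*√249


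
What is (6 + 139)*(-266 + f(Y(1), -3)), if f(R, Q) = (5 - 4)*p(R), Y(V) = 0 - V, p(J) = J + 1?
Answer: -38570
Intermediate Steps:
p(J) = 1 + J
Y(V) = -V
f(R, Q) = 1 + R (f(R, Q) = (5 - 4)*(1 + R) = 1*(1 + R) = 1 + R)
(6 + 139)*(-266 + f(Y(1), -3)) = (6 + 139)*(-266 + (1 - 1*1)) = 145*(-266 + (1 - 1)) = 145*(-266 + 0) = 145*(-266) = -38570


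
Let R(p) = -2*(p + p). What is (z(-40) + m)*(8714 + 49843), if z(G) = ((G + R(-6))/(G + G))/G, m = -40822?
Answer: -478082829357/200 ≈ -2.3904e+9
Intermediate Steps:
R(p) = -4*p
z(G) = (24 + G)/(2*G²) (z(G) = ((G - 4*(-6))/(G + G))/G = ((G + 24)/((2*G)))/G = ((24 + G)*(1/(2*G)))/G = ((24 + G)/(2*G))/G = (24 + G)/(2*G²))
(z(-40) + m)*(8714 + 49843) = ((½)*(24 - 40)/(-40)² - 40822)*(8714 + 49843) = ((½)*(1/1600)*(-16) - 40822)*58557 = (-1/200 - 40822)*58557 = -8164401/200*58557 = -478082829357/200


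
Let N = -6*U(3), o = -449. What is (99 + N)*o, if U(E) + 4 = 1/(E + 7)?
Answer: -274788/5 ≈ -54958.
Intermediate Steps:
U(E) = -4 + 1/(7 + E) (U(E) = -4 + 1/(E + 7) = -4 + 1/(7 + E))
N = 117/5 (N = -6*(-27 - 4*3)/(7 + 3) = -6*(-27 - 12)/10 = -3*(-39)/5 = -6*(-39/10) = 117/5 ≈ 23.400)
(99 + N)*o = (99 + 117/5)*(-449) = (612/5)*(-449) = -274788/5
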